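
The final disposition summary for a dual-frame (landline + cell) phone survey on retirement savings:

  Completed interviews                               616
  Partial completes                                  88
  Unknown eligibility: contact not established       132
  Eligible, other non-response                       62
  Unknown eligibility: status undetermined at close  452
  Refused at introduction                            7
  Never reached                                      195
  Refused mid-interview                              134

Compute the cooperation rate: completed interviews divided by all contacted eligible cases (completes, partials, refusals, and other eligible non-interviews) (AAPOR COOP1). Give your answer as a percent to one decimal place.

67.9%

Declined to participate = 7 + 134 = 141
Unknown if eligible = 132 + 452 = 584
Num = 616
Base = 616 + 88 + 141 + 62 = 907
COOP1 = 616 / 907 = 0.6792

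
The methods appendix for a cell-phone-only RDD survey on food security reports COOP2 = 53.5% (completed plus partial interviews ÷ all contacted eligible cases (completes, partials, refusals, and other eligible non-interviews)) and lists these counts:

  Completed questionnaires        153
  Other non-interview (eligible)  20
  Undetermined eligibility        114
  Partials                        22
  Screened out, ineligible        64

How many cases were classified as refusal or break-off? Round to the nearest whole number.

132

Num → 153 + 22 = 175
COOP2 = 175 / D = 0.535
D = 175 / 0.535 = 327.1
Remaining denominator categories sum to 195
refusal or break-off = 327.1 − 195 ≈ 132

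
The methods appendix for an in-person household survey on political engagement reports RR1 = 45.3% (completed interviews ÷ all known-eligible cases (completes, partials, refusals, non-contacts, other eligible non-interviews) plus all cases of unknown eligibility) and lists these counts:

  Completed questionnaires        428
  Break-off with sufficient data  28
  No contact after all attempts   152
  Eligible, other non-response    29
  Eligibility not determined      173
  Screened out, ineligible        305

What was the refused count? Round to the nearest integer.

135

RR1 = 428 / D = 0.453
D = 428 / 0.453 = 944.8
Other denominator terms total 810
refused = 944.8 − 810 ≈ 135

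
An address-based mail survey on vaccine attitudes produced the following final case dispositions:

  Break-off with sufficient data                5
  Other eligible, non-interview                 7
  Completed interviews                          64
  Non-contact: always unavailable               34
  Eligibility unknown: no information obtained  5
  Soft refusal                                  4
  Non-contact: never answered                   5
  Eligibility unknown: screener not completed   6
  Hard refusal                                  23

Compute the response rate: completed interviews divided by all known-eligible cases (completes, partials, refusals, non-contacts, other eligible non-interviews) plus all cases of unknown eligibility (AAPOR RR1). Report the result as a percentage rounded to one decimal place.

Refusals = 23 + 4 = 27
No contact after all attempts = 5 + 34 = 39
Unknown if eligible = 6 + 5 = 11
Top → 64
Denom → 64 + 5 + 27 + 39 + 7 + 11 = 153
RR1 = 64 / 153 = 0.4183

41.8%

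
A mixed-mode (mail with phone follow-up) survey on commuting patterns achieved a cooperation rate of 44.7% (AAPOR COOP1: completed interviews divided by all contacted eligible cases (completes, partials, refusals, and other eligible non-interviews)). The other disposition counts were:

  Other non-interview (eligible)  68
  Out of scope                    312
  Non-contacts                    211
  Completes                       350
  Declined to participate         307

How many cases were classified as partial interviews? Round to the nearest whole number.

58

COOP1 = 350 / D = 0.447
D = 350 / 0.447 = 783.0
Remaining denominator categories sum to 725
partial interviews = 783.0 − 725 ≈ 58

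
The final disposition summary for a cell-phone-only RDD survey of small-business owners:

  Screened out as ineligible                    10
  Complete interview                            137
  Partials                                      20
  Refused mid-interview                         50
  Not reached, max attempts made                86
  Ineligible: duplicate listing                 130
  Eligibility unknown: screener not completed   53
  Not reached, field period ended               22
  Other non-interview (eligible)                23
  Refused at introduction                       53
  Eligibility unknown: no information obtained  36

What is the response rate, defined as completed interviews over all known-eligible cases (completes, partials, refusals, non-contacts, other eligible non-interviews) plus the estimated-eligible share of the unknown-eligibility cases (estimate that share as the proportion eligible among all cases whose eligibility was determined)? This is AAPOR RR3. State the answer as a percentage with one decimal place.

Refused = 53 + 50 = 103
No answer / not reached = 22 + 86 = 108
Undetermined eligibility = 53 + 36 = 89
Ineligible = 10 + 130 = 140
Top → 137
Determined eligible → 137 + 20 + 103 + 108 + 23 = 391
e = 391 / (391 + 140) = 391 / 531 = 0.7363
e × U → 0.7363 × 89 = 65.53
Base → 391 + 65.53 = 456.53
RR3 = 137 / 456.53 = 0.3001

30.0%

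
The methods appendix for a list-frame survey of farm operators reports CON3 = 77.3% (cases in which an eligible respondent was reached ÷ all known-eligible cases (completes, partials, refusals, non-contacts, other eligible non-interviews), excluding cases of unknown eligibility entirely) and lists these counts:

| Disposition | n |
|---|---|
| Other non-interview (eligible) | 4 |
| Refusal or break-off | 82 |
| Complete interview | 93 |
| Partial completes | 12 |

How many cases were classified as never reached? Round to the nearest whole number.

56

Numerator → 93 + 12 + 82 + 4 = 191
CON3 = 191 / D = 0.773
D = 191 / 0.773 = 247.1
Other denominator terms total 191
never reached = 247.1 − 191 ≈ 56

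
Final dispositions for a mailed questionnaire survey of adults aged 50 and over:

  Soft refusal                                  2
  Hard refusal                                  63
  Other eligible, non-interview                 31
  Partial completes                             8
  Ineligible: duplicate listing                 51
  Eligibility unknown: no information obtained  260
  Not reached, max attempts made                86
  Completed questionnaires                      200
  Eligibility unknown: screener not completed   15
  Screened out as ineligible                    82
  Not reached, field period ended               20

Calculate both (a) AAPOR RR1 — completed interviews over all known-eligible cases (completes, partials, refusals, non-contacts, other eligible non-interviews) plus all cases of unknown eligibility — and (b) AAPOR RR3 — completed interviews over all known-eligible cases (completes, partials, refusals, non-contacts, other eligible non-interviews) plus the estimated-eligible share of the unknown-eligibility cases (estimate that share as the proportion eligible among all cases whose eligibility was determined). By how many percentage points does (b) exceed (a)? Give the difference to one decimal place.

3.2

Declined to participate = 63 + 2 = 65
No contact after all attempts = 20 + 86 = 106
Eligibility not determined = 15 + 260 = 275
Out of scope = 82 + 51 = 133
Top: 200
Denom: 200 + 8 + 65 + 106 + 31 + 275 = 685
RR1 = 200 / 685 = 0.2920
Eligible (known): 200 + 8 + 65 + 106 + 31 = 410
e = 410 / (410 + 133) = 410 / 543 = 0.7551
e × U: 0.7551 × 275 = 207.65
Denom: 410 + 207.65 = 617.65
RR3 = 200 / 617.65 = 0.3238
Difference = 32.38 − 29.20 = 3.18 percentage points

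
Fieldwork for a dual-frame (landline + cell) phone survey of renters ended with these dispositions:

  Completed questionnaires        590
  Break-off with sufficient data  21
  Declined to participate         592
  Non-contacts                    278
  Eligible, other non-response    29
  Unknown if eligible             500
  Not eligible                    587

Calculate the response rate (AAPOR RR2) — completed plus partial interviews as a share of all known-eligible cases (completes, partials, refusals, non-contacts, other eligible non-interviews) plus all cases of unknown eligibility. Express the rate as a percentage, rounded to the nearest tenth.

Numerator → 590 + 21 = 611
Denominator → 590 + 21 + 592 + 278 + 29 + 500 = 2010
RR2 = 611 / 2010 = 0.3040

30.4%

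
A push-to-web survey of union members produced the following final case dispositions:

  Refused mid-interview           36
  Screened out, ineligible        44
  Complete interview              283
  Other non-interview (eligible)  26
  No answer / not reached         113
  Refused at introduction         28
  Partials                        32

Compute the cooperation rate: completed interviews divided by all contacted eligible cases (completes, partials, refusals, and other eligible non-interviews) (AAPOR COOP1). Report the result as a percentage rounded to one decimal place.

Declined to participate = 28 + 36 = 64
Top: 283
Base: 283 + 32 + 64 + 26 = 405
COOP1 = 283 / 405 = 0.6988

69.9%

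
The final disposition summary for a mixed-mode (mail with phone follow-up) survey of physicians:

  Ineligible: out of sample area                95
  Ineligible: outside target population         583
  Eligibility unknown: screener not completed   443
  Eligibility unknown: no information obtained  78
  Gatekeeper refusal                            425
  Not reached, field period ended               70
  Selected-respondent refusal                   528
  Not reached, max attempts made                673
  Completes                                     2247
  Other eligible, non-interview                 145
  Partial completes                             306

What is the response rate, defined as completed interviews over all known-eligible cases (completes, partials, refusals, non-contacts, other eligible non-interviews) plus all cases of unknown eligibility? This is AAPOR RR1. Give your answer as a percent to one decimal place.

45.7%

Declined to participate = 425 + 528 = 953
No answer / not reached = 70 + 673 = 743
Unknown eligibility = 443 + 78 = 521
Out of scope = 583 + 95 = 678
Top: 2247
Base: 2247 + 306 + 953 + 743 + 145 + 521 = 4915
RR1 = 2247 / 4915 = 0.4572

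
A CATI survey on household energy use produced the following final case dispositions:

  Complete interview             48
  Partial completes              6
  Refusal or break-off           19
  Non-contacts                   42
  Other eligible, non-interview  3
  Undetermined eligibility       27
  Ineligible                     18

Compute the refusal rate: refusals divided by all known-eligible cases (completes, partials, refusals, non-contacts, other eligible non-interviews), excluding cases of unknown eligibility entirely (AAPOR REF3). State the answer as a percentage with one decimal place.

16.1%

Top: 19
Denom: 48 + 6 + 19 + 42 + 3 = 118
REF3 = 19 / 118 = 0.1610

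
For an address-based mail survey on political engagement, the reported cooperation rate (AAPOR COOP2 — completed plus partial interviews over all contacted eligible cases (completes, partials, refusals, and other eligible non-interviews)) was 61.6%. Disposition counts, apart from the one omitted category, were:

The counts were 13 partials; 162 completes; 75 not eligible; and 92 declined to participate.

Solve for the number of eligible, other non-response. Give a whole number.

Numerator = 162 + 13 = 175
COOP2 = 175 / D = 0.616
D = 175 / 0.616 = 284.1
Other denominator terms total 267
eligible, other non-response = 284.1 − 267 ≈ 17

17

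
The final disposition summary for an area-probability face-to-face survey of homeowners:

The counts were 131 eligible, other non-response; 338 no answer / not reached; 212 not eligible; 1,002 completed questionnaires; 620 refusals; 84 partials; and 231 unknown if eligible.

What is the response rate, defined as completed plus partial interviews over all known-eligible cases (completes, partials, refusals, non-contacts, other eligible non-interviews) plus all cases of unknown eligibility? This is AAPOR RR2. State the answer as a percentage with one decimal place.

Num → 1002 + 84 = 1086
Base → 1002 + 84 + 620 + 338 + 131 + 231 = 2406
RR2 = 1086 / 2406 = 0.4514

45.1%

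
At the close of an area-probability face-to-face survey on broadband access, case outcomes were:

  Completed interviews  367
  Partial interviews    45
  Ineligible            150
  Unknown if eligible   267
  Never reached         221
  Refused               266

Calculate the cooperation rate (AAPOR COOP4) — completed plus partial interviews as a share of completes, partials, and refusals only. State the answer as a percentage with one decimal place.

60.8%

Numerator: 367 + 45 = 412
Denom: 367 + 45 + 266 = 678
COOP4 = 412 / 678 = 0.6077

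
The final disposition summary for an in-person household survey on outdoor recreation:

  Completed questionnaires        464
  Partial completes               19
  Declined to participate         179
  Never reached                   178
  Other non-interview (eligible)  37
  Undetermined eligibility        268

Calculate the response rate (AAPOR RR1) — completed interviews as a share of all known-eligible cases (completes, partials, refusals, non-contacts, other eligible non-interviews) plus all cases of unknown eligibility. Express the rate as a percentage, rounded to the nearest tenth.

40.5%

Numerator → 464
Base → 464 + 19 + 179 + 178 + 37 + 268 = 1145
RR1 = 464 / 1145 = 0.4052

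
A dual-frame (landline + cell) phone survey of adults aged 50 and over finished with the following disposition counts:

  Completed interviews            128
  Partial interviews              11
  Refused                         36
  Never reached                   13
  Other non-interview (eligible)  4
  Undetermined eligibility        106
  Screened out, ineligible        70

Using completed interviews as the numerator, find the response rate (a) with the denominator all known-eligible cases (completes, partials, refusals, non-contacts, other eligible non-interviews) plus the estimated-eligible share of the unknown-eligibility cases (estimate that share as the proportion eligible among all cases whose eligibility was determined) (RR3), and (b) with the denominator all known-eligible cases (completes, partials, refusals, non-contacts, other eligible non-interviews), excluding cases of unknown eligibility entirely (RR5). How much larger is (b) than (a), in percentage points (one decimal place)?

19.2

Numerator → 128
Known eligible → 128 + 11 + 36 + 13 + 4 = 192
e = 192 / (192 + 70) = 192 / 262 = 0.7328
Estimated eligible among unknowns → 0.7328 × 106 = 77.68
Base → 192 + 77.68 = 269.68
RR3 = 128 / 269.68 = 0.4746
Base → 128 + 11 + 36 + 13 + 4 = 192
RR5 = 128 / 192 = 0.6667
Difference = 66.67 − 47.46 = 19.21 percentage points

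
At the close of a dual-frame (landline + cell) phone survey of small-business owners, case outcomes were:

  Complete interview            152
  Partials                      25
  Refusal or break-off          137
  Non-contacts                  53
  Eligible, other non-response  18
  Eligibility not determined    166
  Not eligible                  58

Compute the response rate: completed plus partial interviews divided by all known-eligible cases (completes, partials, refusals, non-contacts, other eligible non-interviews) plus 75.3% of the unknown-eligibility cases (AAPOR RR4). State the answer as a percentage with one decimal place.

34.7%

Num → 152 + 25 = 177
Eligible (known) → 152 + 25 + 137 + 53 + 18 = 385
e × U → 0.7530 × 166 = 125.00
Base → 385 + 125.00 = 510.00
RR4 = 177 / 510.00 = 0.3471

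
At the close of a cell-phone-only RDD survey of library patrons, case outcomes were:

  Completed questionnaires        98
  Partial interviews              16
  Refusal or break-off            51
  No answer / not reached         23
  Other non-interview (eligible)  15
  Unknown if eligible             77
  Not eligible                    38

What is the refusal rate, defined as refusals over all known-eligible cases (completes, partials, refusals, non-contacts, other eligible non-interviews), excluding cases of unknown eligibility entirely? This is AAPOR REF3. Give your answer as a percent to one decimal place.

Top: 51
Base: 98 + 16 + 51 + 23 + 15 = 203
REF3 = 51 / 203 = 0.2512

25.1%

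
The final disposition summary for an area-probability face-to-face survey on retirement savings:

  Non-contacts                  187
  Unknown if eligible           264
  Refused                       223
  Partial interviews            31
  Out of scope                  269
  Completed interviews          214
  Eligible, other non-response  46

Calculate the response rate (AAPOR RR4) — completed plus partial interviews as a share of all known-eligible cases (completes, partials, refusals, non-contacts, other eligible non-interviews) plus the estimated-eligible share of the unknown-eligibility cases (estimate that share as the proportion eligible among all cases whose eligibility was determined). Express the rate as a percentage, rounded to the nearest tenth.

Top = 214 + 31 = 245
Determined eligible = 214 + 31 + 223 + 187 + 46 = 701
e = 701 / (701 + 269) = 701 / 970 = 0.7227
e × U = 0.7227 × 264 = 190.79
Base = 701 + 190.79 = 891.79
RR4 = 245 / 891.79 = 0.2747

27.5%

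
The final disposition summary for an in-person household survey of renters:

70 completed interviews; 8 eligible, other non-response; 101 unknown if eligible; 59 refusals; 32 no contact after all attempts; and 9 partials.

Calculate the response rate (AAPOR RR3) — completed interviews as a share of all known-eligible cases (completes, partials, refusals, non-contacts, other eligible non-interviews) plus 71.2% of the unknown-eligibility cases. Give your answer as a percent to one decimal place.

Num = 70
Eligible (known) = 70 + 9 + 59 + 32 + 8 = 178
Estimated eligible among unknowns = 0.7120 × 101 = 71.91
Denom = 178 + 71.91 = 249.91
RR3 = 70 / 249.91 = 0.2801

28.0%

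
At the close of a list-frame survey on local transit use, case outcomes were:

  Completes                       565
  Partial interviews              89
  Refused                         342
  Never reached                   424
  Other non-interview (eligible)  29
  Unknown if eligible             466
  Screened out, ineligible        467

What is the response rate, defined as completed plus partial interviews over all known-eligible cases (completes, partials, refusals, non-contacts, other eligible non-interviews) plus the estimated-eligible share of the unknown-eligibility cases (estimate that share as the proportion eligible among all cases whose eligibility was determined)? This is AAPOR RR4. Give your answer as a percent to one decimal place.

Top: 565 + 89 = 654
Known eligible: 565 + 89 + 342 + 424 + 29 = 1449
e = 1449 / (1449 + 467) = 1449 / 1916 = 0.7563
Estimated eligible among unknowns: 0.7563 × 466 = 352.44
Denom: 1449 + 352.44 = 1801.44
RR4 = 654 / 1801.44 = 0.3630

36.3%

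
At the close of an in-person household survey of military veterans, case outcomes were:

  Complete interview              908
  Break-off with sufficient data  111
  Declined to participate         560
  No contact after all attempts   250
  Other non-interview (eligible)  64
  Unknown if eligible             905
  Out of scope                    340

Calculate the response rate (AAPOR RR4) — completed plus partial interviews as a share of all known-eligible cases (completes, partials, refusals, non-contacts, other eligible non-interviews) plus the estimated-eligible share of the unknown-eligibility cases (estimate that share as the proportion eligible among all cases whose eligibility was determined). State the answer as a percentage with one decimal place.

38.3%

Num → 908 + 111 = 1019
Determined eligible → 908 + 111 + 560 + 250 + 64 = 1893
e = 1893 / (1893 + 340) = 1893 / 2233 = 0.8477
Eligible share of unknowns → 0.8477 × 905 = 767.17
Denom → 1893 + 767.17 = 2660.17
RR4 = 1019 / 2660.17 = 0.3831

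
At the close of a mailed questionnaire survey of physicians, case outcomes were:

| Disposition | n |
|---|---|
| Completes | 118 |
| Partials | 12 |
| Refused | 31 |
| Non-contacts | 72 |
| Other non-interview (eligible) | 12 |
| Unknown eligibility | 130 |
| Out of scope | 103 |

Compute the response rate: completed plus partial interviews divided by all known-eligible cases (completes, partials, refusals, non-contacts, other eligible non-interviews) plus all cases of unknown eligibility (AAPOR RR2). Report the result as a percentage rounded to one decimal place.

34.7%

Numerator → 118 + 12 = 130
Base → 118 + 12 + 31 + 72 + 12 + 130 = 375
RR2 = 130 / 375 = 0.3467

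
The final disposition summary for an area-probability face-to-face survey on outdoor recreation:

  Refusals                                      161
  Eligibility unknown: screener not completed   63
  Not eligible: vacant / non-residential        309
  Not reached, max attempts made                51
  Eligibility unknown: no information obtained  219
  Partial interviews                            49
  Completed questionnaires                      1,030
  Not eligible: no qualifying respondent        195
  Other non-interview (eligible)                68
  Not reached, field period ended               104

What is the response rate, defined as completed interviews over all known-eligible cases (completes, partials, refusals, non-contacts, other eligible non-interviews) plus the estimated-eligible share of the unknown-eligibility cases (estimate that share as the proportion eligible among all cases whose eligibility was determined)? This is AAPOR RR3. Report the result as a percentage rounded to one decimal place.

61.6%

Never reached = 104 + 51 = 155
Unknown if eligible = 63 + 219 = 282
Ineligible = 195 + 309 = 504
Num = 1030
Known eligible = 1030 + 49 + 161 + 155 + 68 = 1463
e = 1463 / (1463 + 504) = 1463 / 1967 = 0.7438
Eligible share of unknowns = 0.7438 × 282 = 209.75
Denom = 1463 + 209.75 = 1672.75
RR3 = 1030 / 1672.75 = 0.6158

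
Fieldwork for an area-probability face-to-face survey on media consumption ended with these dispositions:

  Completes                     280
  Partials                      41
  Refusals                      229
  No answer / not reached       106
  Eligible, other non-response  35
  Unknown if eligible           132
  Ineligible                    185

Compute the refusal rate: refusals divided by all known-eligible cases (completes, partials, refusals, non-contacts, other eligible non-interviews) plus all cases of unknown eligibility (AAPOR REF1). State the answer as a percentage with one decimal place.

27.8%

Numerator = 229
Denominator = 280 + 41 + 229 + 106 + 35 + 132 = 823
REF1 = 229 / 823 = 0.2783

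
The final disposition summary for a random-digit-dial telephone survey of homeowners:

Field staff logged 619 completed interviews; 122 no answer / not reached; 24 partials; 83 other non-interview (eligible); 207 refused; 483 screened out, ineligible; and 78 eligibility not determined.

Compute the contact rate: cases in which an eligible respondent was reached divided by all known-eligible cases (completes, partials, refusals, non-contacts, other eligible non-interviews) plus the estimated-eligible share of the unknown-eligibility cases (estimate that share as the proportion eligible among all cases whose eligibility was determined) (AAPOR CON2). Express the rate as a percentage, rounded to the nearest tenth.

84.2%

Top = 619 + 24 + 207 + 83 = 933
Determined eligible = 619 + 24 + 207 + 122 + 83 = 1055
e = 1055 / (1055 + 483) = 1055 / 1538 = 0.6860
e × U = 0.6860 × 78 = 53.51
Denominator = 1055 + 53.51 = 1108.51
CON2 = 933 / 1108.51 = 0.8417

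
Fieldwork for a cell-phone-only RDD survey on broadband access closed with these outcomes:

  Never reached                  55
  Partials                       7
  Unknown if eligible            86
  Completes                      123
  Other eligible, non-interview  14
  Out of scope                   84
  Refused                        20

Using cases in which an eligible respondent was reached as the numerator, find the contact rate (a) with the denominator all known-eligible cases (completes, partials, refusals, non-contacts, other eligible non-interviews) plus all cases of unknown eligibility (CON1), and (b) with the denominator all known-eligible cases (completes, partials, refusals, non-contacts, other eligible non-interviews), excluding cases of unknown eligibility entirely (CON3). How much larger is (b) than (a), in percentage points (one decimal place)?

Num: 123 + 7 + 20 + 14 = 164
Denom: 123 + 7 + 20 + 55 + 14 + 86 = 305
CON1 = 164 / 305 = 0.5377
Denom: 123 + 7 + 20 + 55 + 14 = 219
CON3 = 164 / 219 = 0.7489
Difference = 74.89 − 53.77 = 21.12 percentage points

21.1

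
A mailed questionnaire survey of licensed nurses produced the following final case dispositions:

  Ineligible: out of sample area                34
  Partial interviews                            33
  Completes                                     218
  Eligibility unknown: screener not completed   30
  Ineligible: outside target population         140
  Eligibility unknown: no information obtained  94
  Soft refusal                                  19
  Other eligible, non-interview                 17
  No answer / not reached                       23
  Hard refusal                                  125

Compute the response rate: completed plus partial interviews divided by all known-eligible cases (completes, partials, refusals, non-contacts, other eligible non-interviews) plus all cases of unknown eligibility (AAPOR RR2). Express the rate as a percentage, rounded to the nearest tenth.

44.9%

Declined to participate = 125 + 19 = 144
Eligibility not determined = 30 + 94 = 124
Screened out, ineligible = 140 + 34 = 174
Numerator: 218 + 33 = 251
Denom: 218 + 33 + 144 + 23 + 17 + 124 = 559
RR2 = 251 / 559 = 0.4490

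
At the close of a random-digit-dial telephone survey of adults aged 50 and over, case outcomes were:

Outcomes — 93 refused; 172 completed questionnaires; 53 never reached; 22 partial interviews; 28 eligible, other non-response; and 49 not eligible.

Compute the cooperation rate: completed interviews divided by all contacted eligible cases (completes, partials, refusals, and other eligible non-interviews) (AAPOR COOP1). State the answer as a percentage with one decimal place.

Num = 172
Denominator = 172 + 22 + 93 + 28 = 315
COOP1 = 172 / 315 = 0.5460

54.6%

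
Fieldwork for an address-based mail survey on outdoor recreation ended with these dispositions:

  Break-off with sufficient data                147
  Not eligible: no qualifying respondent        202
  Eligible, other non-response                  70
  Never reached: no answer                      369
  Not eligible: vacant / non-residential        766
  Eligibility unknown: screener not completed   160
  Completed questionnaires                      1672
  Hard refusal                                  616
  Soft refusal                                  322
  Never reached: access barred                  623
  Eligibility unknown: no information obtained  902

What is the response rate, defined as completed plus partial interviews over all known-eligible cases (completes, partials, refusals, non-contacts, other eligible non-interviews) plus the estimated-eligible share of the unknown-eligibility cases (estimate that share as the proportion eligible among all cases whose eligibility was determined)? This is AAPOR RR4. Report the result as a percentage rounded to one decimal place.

39.0%

Refused = 616 + 322 = 938
Non-contacts = 369 + 623 = 992
Undetermined eligibility = 160 + 902 = 1062
Screened out, ineligible = 202 + 766 = 968
Numerator → 1672 + 147 = 1819
Known eligible → 1672 + 147 + 938 + 992 + 70 = 3819
e = 3819 / (3819 + 968) = 3819 / 4787 = 0.7978
Eligible share of unknowns → 0.7978 × 1062 = 847.26
Denom → 3819 + 847.26 = 4666.26
RR4 = 1819 / 4666.26 = 0.3898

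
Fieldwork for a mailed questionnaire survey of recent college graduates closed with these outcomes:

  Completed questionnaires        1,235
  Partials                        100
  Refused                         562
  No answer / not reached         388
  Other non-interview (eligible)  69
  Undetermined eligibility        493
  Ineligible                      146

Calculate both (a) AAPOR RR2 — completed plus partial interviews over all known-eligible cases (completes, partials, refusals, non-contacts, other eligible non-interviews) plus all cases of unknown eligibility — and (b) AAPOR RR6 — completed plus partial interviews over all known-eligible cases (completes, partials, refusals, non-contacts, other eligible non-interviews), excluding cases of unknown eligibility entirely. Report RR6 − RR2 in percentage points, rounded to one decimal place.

Numerator = 1235 + 100 = 1335
Denominator = 1235 + 100 + 562 + 388 + 69 + 493 = 2847
RR2 = 1335 / 2847 = 0.4689
Denominator = 1235 + 100 + 562 + 388 + 69 = 2354
RR6 = 1335 / 2354 = 0.5671
Difference = 56.71 − 46.89 = 9.82 percentage points

9.8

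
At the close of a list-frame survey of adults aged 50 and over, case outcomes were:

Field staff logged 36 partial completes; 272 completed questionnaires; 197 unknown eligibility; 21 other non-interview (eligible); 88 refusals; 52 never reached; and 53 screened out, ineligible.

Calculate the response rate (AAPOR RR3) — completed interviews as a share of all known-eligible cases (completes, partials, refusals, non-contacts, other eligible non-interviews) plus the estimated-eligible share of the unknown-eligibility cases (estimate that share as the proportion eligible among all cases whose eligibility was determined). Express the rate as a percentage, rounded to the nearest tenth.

Numerator = 272
Eligible (known) = 272 + 36 + 88 + 52 + 21 = 469
e = 469 / (469 + 53) = 469 / 522 = 0.8985
Eligible share of unknowns = 0.8985 × 197 = 177.00
Base = 469 + 177.00 = 646.00
RR3 = 272 / 646.00 = 0.4211

42.1%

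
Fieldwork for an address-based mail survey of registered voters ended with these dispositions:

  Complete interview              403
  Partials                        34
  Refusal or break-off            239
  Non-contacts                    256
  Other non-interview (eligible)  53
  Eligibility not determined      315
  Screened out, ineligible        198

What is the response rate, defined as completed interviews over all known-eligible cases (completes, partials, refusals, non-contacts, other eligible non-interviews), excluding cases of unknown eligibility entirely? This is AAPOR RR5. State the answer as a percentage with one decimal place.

40.9%

Numerator: 403
Denom: 403 + 34 + 239 + 256 + 53 = 985
RR5 = 403 / 985 = 0.4091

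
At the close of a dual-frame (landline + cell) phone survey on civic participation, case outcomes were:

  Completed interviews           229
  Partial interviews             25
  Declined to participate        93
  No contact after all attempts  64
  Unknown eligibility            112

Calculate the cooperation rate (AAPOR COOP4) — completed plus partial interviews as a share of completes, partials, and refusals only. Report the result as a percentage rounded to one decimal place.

73.2%

Num → 229 + 25 = 254
Base → 229 + 25 + 93 = 347
COOP4 = 254 / 347 = 0.7320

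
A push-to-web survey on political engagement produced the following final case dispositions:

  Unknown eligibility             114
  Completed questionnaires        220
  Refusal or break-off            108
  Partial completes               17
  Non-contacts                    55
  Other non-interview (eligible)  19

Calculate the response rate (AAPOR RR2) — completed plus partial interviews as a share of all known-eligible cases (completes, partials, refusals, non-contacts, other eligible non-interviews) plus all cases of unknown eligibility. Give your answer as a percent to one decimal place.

44.5%

Top = 220 + 17 = 237
Denom = 220 + 17 + 108 + 55 + 19 + 114 = 533
RR2 = 237 / 533 = 0.4447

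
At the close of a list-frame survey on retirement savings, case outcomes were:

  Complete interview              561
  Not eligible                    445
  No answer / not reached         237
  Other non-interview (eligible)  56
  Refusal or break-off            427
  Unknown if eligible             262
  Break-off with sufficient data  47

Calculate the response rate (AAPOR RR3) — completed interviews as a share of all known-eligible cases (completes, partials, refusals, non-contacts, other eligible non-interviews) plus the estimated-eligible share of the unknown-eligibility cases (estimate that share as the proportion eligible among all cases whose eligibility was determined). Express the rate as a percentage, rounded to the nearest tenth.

36.8%

Num: 561
Determined eligible: 561 + 47 + 427 + 237 + 56 = 1328
e = 1328 / (1328 + 445) = 1328 / 1773 = 0.7490
Eligible share of unknowns: 0.7490 × 262 = 196.24
Denominator: 1328 + 196.24 = 1524.24
RR3 = 561 / 1524.24 = 0.3681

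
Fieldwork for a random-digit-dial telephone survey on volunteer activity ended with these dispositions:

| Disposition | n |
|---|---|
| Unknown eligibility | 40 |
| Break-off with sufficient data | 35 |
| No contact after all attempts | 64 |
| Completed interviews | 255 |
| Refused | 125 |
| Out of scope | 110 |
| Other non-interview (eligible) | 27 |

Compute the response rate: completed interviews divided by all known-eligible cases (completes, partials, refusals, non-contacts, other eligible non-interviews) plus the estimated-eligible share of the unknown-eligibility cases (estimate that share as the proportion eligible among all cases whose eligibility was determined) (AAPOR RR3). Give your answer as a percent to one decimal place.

Top = 255
Known eligible = 255 + 35 + 125 + 64 + 27 = 506
e = 506 / (506 + 110) = 506 / 616 = 0.8214
e × U = 0.8214 × 40 = 32.86
Base = 506 + 32.86 = 538.86
RR3 = 255 / 538.86 = 0.4732

47.3%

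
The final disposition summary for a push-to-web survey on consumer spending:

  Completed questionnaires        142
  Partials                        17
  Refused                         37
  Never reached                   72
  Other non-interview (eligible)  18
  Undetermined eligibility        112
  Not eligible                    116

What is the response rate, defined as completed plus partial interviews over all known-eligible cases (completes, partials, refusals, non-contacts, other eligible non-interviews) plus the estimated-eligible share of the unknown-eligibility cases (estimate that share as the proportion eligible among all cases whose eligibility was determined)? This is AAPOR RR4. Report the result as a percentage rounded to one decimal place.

Numerator = 142 + 17 = 159
Eligible (known) = 142 + 17 + 37 + 72 + 18 = 286
e = 286 / (286 + 116) = 286 / 402 = 0.7114
Estimated eligible among unknowns = 0.7114 × 112 = 79.68
Base = 286 + 79.68 = 365.68
RR4 = 159 / 365.68 = 0.4348

43.5%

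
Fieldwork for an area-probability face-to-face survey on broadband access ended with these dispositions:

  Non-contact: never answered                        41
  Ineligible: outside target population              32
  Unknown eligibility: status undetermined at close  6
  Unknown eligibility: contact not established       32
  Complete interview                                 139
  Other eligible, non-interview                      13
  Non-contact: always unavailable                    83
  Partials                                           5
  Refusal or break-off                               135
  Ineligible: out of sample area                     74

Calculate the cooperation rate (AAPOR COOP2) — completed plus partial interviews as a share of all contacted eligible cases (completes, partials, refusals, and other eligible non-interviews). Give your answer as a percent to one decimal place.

49.3%

No answer / not reached = 41 + 83 = 124
Undetermined eligibility = 32 + 6 = 38
Ineligible = 32 + 74 = 106
Numerator: 139 + 5 = 144
Denominator: 139 + 5 + 135 + 13 = 292
COOP2 = 144 / 292 = 0.4932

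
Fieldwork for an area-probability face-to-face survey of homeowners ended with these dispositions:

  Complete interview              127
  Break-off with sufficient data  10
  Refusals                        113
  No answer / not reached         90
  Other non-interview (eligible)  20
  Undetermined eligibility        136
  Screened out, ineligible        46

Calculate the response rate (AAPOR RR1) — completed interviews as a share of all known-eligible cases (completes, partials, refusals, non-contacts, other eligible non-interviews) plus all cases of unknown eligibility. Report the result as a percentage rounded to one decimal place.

25.6%

Num: 127
Denom: 127 + 10 + 113 + 90 + 20 + 136 = 496
RR1 = 127 / 496 = 0.2560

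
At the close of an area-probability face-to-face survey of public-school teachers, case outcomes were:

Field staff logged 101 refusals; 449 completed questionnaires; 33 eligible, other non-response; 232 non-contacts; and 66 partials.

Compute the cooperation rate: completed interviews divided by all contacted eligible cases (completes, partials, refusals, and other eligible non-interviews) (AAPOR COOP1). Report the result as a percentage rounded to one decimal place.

69.2%

Top → 449
Denominator → 449 + 66 + 101 + 33 = 649
COOP1 = 449 / 649 = 0.6918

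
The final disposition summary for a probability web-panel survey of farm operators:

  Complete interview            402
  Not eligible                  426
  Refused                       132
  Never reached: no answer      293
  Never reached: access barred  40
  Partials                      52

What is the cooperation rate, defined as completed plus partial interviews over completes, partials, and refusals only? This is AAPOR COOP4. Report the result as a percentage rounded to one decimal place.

No contact after all attempts = 293 + 40 = 333
Top: 402 + 52 = 454
Denom: 402 + 52 + 132 = 586
COOP4 = 454 / 586 = 0.7747

77.5%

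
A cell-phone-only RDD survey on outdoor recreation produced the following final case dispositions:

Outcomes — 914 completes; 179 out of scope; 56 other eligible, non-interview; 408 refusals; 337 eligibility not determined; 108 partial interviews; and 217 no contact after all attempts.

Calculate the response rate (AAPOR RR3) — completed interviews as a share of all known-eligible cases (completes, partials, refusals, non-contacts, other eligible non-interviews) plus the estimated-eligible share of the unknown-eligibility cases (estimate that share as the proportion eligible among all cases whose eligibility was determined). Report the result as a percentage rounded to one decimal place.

45.5%

Top = 914
Determined eligible = 914 + 108 + 408 + 217 + 56 = 1703
e = 1703 / (1703 + 179) = 1703 / 1882 = 0.9049
Eligible share of unknowns = 0.9049 × 337 = 304.95
Denominator = 1703 + 304.95 = 2007.95
RR3 = 914 / 2007.95 = 0.4552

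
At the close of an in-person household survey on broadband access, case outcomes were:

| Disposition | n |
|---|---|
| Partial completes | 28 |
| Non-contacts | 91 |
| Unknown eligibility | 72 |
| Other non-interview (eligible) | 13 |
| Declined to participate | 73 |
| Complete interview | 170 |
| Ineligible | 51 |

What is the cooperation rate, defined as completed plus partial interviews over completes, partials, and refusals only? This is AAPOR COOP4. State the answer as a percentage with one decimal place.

73.1%

Numerator: 170 + 28 = 198
Denom: 170 + 28 + 73 = 271
COOP4 = 198 / 271 = 0.7306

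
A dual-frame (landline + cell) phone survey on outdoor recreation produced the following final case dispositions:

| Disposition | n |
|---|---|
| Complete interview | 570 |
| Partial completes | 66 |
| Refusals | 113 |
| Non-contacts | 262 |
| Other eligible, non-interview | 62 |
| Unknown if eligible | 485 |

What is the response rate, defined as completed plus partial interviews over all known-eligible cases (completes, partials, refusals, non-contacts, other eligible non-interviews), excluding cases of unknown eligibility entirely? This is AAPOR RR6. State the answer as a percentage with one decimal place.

59.3%

Top: 570 + 66 = 636
Base: 570 + 66 + 113 + 262 + 62 = 1073
RR6 = 636 / 1073 = 0.5927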